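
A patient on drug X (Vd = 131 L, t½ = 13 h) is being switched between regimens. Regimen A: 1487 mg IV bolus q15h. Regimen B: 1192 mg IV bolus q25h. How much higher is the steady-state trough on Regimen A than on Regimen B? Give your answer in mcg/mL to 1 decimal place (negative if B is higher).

Regimen A: f = (1/2)^(15/13) ≈ 0.4494; Cmin,ss = (1487/131)·f/(1−f) ≈ 9.265 mcg/mL.
Regimen B: f = (1/2)^(25/13) ≈ 0.2637; Cmin,ss = (1192/131)·f/(1−f) ≈ 3.259 mcg/mL.
Difference ≈ 9.265 − 3.259 ≈ 6.006 mcg/mL.

6.0 mcg/mL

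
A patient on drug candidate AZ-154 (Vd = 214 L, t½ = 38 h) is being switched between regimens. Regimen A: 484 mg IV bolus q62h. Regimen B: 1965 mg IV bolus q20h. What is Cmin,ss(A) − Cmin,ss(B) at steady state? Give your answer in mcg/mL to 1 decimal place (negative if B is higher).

-19.8 mcg/mL

Regimen A: f = (1/2)^(62/38) ≈ 0.3227; Cmin,ss = (484/214)·f/(1−f) ≈ 1.078 mcg/mL.
Regimen B: f = (1/2)^(20/38) ≈ 0.6943; Cmin,ss = (1965/214)·f/(1−f) ≈ 20.855 mcg/mL.
Difference ≈ 1.078 − 20.855 ≈ -19.777 mcg/mL.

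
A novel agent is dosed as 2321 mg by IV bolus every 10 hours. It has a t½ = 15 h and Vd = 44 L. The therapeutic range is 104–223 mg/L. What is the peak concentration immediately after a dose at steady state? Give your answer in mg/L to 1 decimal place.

142.6 mg/L

k = ln2/t½ = ln2/15 ≈ 0.046210 h⁻¹; fraction remaining f = e^(−kτ) = e^(−0.046210×10) ≈ 0.6300.
Accumulation ratio R = 1/(1 − f) ≈ 1/0.3700 ≈ 2.7027.
Each bolus raises the concentration by D/Vd = 2321/44 ≈ 52.750 mg/L.
Steady-state peak Cmax,ss = C₀·R ≈ 52.750 × 2.7027 ≈ 142.567 mg/L.
Peak 142.6 mg/L vs MTC 223 mg/L: below toxic threshold.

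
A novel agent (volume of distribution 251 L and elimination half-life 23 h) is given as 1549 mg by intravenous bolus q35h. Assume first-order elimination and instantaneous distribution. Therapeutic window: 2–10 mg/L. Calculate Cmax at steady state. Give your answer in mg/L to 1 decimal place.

τ/t½ = 35/23 ≈ 1.5217, so fraction remaining f = (1/2)^(35/23) ≈ 0.3483.
At steady state, accumulation factor R = 1/(1 − e^(−kτ)) ≈ 1.5344.
Single-dose peak C₀ = D/Vd = 1549/251 ≈ 6.171 mg/L.
Steady-state peak Cmax,ss = C₀·R ≈ 6.171 × 1.5344 ≈ 9.469 mg/L.
Peak 9.5 mg/L vs MTC 10 mg/L: below toxic threshold.

9.5 mg/L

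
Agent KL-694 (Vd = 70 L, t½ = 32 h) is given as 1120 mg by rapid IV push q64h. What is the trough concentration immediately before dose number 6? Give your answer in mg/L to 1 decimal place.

5.3 mg/L

f = (1/2)^(τ/t½) = (1/2)^(64/32) ≈ 0.2500.
C₀ = D/Vd = 1120/70 ≈ 16.000 mg/L.
Before the 6th dose, 5 doses have been given. Superposition: Cmin = C₀·(f + f² + … + f^5).
≈ 16.000 × (0.2500 + 0.0625 + 0.0156 + 0.0039 + 0.0010) ≈ 16.000 × 0.3330 ≈ 5.328 mg/L.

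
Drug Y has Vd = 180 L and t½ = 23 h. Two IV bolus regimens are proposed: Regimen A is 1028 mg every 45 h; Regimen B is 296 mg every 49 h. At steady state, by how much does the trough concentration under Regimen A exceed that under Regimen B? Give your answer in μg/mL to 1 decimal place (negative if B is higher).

1.5 μg/mL

Regimen A: f = (1/2)^(45/23) ≈ 0.2576; Cmin,ss = (1028/180)·f/(1−f) ≈ 1.982 μg/mL.
Regimen B: f = (1/2)^(49/23) ≈ 0.2284; Cmin,ss = (296/180)·f/(1−f) ≈ 0.487 μg/mL.
Difference ≈ 1.982 − 0.487 ≈ 1.495 μg/mL.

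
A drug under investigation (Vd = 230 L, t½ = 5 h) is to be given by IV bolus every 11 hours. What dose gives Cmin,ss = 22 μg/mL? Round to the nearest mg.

τ/t½ = 11/5 ≈ 2.2, so f = (1/2)^(11/5) ≈ 0.217638.
Cmin,ss = (D/Vd)·f/(1−f), so D = Cmin,ss·Vd·(1−f)/f.
D = 22 × 230 × (1−f)/f ≈ 22 × 230 × 3.59479 ≈ 18189.64 mg.

18190 mg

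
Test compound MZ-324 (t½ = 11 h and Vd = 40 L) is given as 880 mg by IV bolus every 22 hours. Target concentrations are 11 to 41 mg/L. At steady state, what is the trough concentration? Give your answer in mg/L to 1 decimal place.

The dosing interval is 2 half-lives, so f = 2^(−2) = 0.25.
At steady state, R = 1/(1 − 0.25) = 4/3.
Single-dose peak C₀ = D/Vd = 880/40 = 22 mg/L.
Steady-state peak Cmax,ss = C₀·R = 22 × 4/3 ≈ 29.333 mg/L.
Steady-state trough Cmin,ss = Cmax,ss·f ≈ 29.333 × 0.25 ≈ 7.333 mg/L.
Trough 7.3 mg/L vs MEC 11 mg/L: subtherapeutic.

7.3 mg/L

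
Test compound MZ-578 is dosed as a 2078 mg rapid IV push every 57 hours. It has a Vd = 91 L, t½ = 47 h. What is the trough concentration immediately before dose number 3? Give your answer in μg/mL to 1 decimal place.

14.1 μg/mL

f = (1/2)^(τ/t½) = (1/2)^(57/47) ≈ 0.4314.
C₀ = D/Vd = 2078/91 ≈ 22.835 μg/mL.
Before the 3rd dose, 2 doses have been given. Superposition: Cmin = C₀·(f + f²).
≈ 22.835 × (0.4314 + 0.1861) ≈ 22.835 × 0.6175 ≈ 14.101 μg/mL.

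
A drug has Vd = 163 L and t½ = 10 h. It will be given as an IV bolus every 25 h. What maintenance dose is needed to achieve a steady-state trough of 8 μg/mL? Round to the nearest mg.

6073 mg

τ/t½ = 25/10 ≈ 2.5, so f = (1/2)^(25/10) ≈ 0.176777.
Cmin,ss = (D/Vd)·f/(1−f), so D = Cmin,ss·Vd·(1−f)/f.
D = 8 × 163 × (1−f)/f ≈ 8 × 163 × 4.65684 ≈ 6072.52 mg.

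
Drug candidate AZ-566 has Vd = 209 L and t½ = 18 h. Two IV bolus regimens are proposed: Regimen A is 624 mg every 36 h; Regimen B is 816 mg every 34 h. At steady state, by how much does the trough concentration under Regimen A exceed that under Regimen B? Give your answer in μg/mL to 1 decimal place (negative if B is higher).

Regimen A: f = (1/2)^(36/18) ≈ 0.2500; Cmin,ss = (624/209)·f/(1−f) ≈ 0.995 μg/mL.
Regimen B: f = (1/2)^(34/18) ≈ 0.2700; Cmin,ss = (816/209)·f/(1−f) ≈ 1.444 μg/mL.
Difference ≈ 0.995 − 1.444 ≈ -0.449 μg/mL.

-0.4 μg/mL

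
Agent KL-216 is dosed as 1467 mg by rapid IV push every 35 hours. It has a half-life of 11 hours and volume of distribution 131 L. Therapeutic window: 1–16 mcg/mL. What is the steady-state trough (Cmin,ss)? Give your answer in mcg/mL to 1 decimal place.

1.4 mcg/mL

k = ln2/t½ = ln2/11 ≈ 0.063013 h⁻¹; fraction remaining f = e^(−kτ) = e^(−0.063013×35) ≈ 0.1102.
At steady state, accumulation factor R = 1/(1 − e^(−kτ)) ≈ 1.1238.
Each bolus raises the concentration by D/Vd = 1467/131 ≈ 11.198 mcg/mL.
Cmax,ss = C₀/(1 − f) ≈ 11.198/0.8898 ≈ 12.585 mcg/mL.
Steady-state trough Cmin,ss = Cmax,ss·f ≈ 12.585 × 0.1102 ≈ 1.387 mcg/mL.
Trough 1.4 mcg/mL vs MEC 1 mcg/mL: adequate.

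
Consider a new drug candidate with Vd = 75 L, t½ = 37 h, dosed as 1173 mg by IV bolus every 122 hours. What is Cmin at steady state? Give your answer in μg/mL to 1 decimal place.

Over one 122-h interval, 122/37 ≈ 3.2973 half-lives elapse, leaving f ≈ 0.1017 of each dose.
At steady state, accumulation factor R = 1/(1 − e^(−kτ)) ≈ 1.1132.
Single-dose peak C₀ = D/Vd = 1173/75 ≈ 15.640 μg/mL.
Cmax,ss = C₀/(1 − f) ≈ 15.640/0.8983 ≈ 17.411 μg/mL.
Steady-state trough Cmin,ss = Cmax,ss·f ≈ 17.411 × 0.1017 ≈ 1.771 μg/mL.

1.8 μg/mL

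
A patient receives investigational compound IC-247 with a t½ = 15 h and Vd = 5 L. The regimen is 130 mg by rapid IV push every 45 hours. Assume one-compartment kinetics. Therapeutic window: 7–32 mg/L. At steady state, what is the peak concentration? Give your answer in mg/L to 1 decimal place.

τ = 45 h = 3 half-lives, so f = (1/2)^3 = 0.125.
At steady state, R = 1/(1 − 0.125) = 8/7.
Single-dose peak C₀ = D/Vd = 130/5 = 26 mg/L.
Steady-state peak Cmax,ss = C₀·R = 26 × 8/7 ≈ 29.714 mg/L.
Peak 29.7 mg/L vs MTC 32 mg/L: below toxic threshold.

29.7 mg/L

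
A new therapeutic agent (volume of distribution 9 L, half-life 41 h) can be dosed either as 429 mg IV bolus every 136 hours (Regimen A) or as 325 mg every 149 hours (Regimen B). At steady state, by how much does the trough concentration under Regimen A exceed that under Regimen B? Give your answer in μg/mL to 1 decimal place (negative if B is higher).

2.2 μg/mL

Regimen A: f = (1/2)^(136/41) ≈ 0.1003; Cmin,ss = (429/9)·f/(1−f) ≈ 5.314 μg/mL.
Regimen B: f = (1/2)^(149/41) ≈ 0.0805; Cmin,ss = (325/9)·f/(1−f) ≈ 3.161 μg/mL.
Difference ≈ 5.314 − 3.161 ≈ 2.153 μg/mL.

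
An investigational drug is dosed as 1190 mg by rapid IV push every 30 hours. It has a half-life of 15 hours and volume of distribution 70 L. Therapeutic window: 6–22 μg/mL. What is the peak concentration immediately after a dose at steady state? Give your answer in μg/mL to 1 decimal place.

τ = 30 h = 2 half-lives, so f = (1/2)^2 = 0.25.
Accumulation ratio R = 1/(1 − f) = 1/0.75 = 4/3.
Single-dose peak C₀ = D/Vd = 1190/70 = 17 μg/mL.
Steady-state peak Cmax,ss = C₀·R = 17 × 4/3 ≈ 22.667 μg/mL.
Peak 22.7 μg/mL vs MTC 22 μg/mL: exceeds toxic threshold.

22.7 μg/mL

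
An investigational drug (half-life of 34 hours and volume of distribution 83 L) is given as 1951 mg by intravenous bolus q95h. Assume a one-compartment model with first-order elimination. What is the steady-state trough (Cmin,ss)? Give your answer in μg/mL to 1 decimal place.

τ/t½ = 95/34 ≈ 2.7941, so fraction remaining f = (1/2)^(95/34) ≈ 0.1442.
Each bolus raises the concentration by D/Vd = 1951/83 ≈ 23.506 μg/mL.
Steady-state trough Cmin,ss = C₀·f/(1−f) ≈ 23.506 × 0.1442/0.8558 ≈ 3.961 μg/mL.

4.0 μg/mL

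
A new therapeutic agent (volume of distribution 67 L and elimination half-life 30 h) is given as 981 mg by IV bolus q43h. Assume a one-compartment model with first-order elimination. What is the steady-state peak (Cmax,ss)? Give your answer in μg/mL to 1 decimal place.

k = ln2/t½ = ln2/30 ≈ 0.023105 h⁻¹; fraction remaining f = e^(−kτ) = e^(−0.023105×43) ≈ 0.3703.
At steady state, accumulation factor R = 1/(1 − e^(−kτ)) ≈ 1.5881.
Single-dose peak C₀ = D/Vd = 981/67 ≈ 14.642 μg/mL.
Steady-state peak Cmax,ss = C₀·R ≈ 14.642 × 1.5881 ≈ 23.253 μg/mL.

23.3 μg/mL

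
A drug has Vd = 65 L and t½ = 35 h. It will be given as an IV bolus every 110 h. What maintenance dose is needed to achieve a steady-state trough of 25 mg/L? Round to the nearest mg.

12728 mg

τ/t½ = 110/35 ≈ 3.1429, so f = (1/2)^(110/35) ≈ 0.113215.
Cmin,ss = (D/Vd)·f/(1−f), so D = Cmin,ss·Vd·(1−f)/f.
D = 25 × 65 × (1−f)/f ≈ 25 × 65 × 7.83275 ≈ 12728.22 mg.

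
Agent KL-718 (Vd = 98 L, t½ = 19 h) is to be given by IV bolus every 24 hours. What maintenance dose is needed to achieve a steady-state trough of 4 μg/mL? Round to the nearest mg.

549 mg

τ/t½ = 24/19 ≈ 1.2632, so f = (1/2)^(24/19) ≈ 0.416631.
Cmin,ss = (D/Vd)·f/(1−f), so D = Cmin,ss·Vd·(1−f)/f.
D = 4 × 98 × (1−f)/f ≈ 4 × 98 × 1.40021 ≈ 548.88 mg.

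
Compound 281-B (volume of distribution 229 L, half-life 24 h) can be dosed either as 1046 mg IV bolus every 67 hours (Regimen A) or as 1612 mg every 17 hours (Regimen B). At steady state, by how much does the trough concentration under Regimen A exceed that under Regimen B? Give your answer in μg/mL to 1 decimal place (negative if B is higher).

-10.3 μg/mL

Regimen A: f = (1/2)^(67/24) ≈ 0.1444; Cmin,ss = (1046/229)·f/(1−f) ≈ 0.771 μg/mL.
Regimen B: f = (1/2)^(17/24) ≈ 0.6120; Cmin,ss = (1612/229)·f/(1−f) ≈ 11.103 μg/mL.
Difference ≈ 0.771 − 11.103 ≈ -10.332 μg/mL.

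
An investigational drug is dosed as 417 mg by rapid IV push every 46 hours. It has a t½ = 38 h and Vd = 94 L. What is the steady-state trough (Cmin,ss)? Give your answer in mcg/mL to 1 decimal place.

3.4 mcg/mL

k = ln2/t½ = ln2/38 ≈ 0.018241 h⁻¹; fraction remaining f = e^(−kτ) = e^(−0.018241×46) ≈ 0.4321.
Single-dose peak C₀ = D/Vd = 417/94 ≈ 4.436 mcg/mL.
Steady-state trough Cmin,ss = C₀·f/(1−f) ≈ 4.436 × 0.4321/0.5679 ≈ 3.375 mcg/mL.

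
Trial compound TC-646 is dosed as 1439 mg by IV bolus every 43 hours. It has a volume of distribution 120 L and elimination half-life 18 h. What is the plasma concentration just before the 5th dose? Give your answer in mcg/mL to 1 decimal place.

2.8 mcg/mL

f = (1/2)^(τ/t½) = (1/2)^(43/18) ≈ 0.1909.
C₀ = D/Vd = 1439/120 ≈ 11.992 mcg/mL.
Before the 5th dose, 4 doses have been given. Superposition: Cmin = C₀·(f + f² + … + f^4).
≈ 11.992 × (0.1909 + 0.0364 + 0.0070 + 0.0013) ≈ 11.992 × 0.2356 ≈ 2.825 mcg/mL.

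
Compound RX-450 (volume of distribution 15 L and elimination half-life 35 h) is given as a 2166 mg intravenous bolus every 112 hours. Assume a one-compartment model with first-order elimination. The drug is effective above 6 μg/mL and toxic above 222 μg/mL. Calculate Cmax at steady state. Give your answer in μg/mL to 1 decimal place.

162.0 μg/mL

τ/t½ = 112/35 ≈ 3.2, so fraction remaining f = (1/2)^(112/35) ≈ 0.1088.
At steady state, accumulation factor R = 1/(1 − e^(−kτ)) ≈ 1.1221.
Single-dose peak C₀ = D/Vd = 2166/15 ≈ 144.400 μg/mL.
Steady-state peak Cmax,ss = C₀·R ≈ 144.400 × 1.1221 ≈ 162.031 μg/mL.
Peak 162.0 μg/mL vs MTC 222 μg/mL: below toxic threshold.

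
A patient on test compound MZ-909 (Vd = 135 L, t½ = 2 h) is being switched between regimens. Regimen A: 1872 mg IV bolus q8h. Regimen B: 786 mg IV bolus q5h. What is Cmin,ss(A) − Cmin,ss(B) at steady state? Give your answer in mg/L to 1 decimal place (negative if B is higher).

Regimen A: f = (1/2)^(8/2) ≈ 0.0625; Cmin,ss = (1872/135)·f/(1−f) ≈ 0.924 mg/L.
Regimen B: f = (1/2)^(5/2) ≈ 0.1768; Cmin,ss = (786/135)·f/(1−f) ≈ 1.250 mg/L.
Difference ≈ 0.924 − 1.250 ≈ -0.326 mg/L.

-0.3 mg/L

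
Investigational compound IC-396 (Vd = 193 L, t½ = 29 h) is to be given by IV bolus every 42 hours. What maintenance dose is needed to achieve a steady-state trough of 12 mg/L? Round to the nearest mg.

τ/t½ = 42/29 ≈ 1.4483, so f = (1/2)^(42/29) ≈ 0.366459.
Cmin,ss = (D/Vd)·f/(1−f), so D = Cmin,ss·Vd·(1−f)/f.
D = 12 × 193 × (1−f)/f ≈ 12 × 193 × 1.72882 ≈ 4003.95 mg.

4004 mg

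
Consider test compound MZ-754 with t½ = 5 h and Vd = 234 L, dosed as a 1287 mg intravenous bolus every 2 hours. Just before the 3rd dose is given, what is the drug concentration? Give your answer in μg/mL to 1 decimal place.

7.3 μg/mL

f = (1/2)^(τ/t½) = (1/2)^(2/5) ≈ 0.7579.
C₀ = D/Vd = 1287/234 ≈ 5.500 μg/mL.
Before the 3rd dose, 2 doses have been given. Superposition: Cmin = C₀·(f + f²).
≈ 5.500 × (0.7579 + 0.5744) ≈ 5.500 × 1.3323 ≈ 7.328 μg/mL.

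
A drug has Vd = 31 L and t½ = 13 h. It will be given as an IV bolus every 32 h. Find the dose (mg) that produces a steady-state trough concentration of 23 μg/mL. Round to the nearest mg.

τ/t½ = 32/13 ≈ 2.4615, so f = (1/2)^(32/13) ≈ 0.181553.
Cmin,ss = (D/Vd)·f/(1−f), so D = Cmin,ss·Vd·(1−f)/f.
D = 23 × 31 × (1−f)/f ≈ 23 × 31 × 4.50803 ≈ 3214.23 mg.

3214 mg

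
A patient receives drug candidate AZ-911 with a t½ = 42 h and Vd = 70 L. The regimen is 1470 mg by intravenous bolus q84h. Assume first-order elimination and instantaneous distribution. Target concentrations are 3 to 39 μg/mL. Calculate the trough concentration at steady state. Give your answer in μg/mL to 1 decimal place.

The dosing interval is 2 half-lives, so f = 2^(−2) = 0.25.
At steady state, R = 1/(1 − 0.25) = 4/3.
Single-dose peak C₀ = D/Vd = 1470/70 = 21 μg/mL.
Steady-state peak Cmax,ss = C₀·R = 21 × 4/3 ≈ 28.000 μg/mL.
Steady-state trough Cmin,ss = Cmax,ss·f ≈ 28.000 × 0.25 ≈ 7.000 μg/mL.
Trough 7.0 μg/mL vs MEC 3 μg/mL: adequate.

7.0 μg/mL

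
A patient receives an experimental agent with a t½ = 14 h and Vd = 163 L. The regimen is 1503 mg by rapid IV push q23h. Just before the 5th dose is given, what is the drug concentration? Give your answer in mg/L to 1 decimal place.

f = (1/2)^(τ/t½) = (1/2)^(23/14) ≈ 0.3202.
C₀ = D/Vd = 1503/163 ≈ 9.221 mg/L.
Before the 5th dose, 4 doses have been given. Superposition: Cmin = C₀·(f + f² + … + f^4).
≈ 9.221 × (0.3202 + 0.1025 + 0.0328 + 0.0105) ≈ 9.221 × 0.4660 ≈ 4.297 mg/L.

4.3 mg/L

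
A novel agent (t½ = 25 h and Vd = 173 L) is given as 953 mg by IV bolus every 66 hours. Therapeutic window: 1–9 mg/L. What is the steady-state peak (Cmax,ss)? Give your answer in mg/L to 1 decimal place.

k = ln2/t½ = ln2/25 ≈ 0.027726 h⁻¹; fraction remaining f = e^(−kτ) = e^(−0.027726×66) ≈ 0.1604.
At steady state, accumulation factor R = 1/(1 − e^(−kτ)) ≈ 1.1910.
Each bolus raises the concentration by D/Vd = 953/173 ≈ 5.509 mg/L.
Steady-state peak Cmax,ss = C₀·R ≈ 5.509 × 1.1910 ≈ 6.561 mg/L.
Peak 6.6 mg/L vs MTC 9 mg/L: below toxic threshold.

6.6 mg/L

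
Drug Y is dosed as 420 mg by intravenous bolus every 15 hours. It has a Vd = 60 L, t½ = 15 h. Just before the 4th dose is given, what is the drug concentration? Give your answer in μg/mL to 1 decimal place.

f = (1/2)^(τ/t½) = (1/2)^(15/15) ≈ 0.5000.
C₀ = D/Vd = 420/60 ≈ 7.000 μg/mL.
Before the 4th dose, 3 doses have been given. Superposition: Cmin = C₀·(f + f² + … + f^3).
≈ 7.000 × (0.5000 + 0.2500 + 0.1250) ≈ 7.000 × 0.8750 ≈ 6.125 μg/mL.

6.1 μg/mL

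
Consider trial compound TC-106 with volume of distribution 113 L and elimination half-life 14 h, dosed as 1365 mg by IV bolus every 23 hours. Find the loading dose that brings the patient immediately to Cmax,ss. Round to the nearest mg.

2008 mg

f = (1/2)^(23/14) ≈ 0.320222; accumulation ratio R = 1/(1−f) ≈ 1.47107.
Loading dose to hit Cmax,ss on first dose: D_load = D_maint·R ≈ 1365 × 1.47107 ≈ 2008.01 mg.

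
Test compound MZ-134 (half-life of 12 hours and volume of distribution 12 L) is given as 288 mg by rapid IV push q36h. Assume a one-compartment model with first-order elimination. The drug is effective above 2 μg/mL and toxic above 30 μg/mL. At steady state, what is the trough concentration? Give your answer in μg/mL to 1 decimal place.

The dosing interval is 3 half-lives, so f = 2^(−3) = 0.125.
At steady state, R = 1/(1 − 0.125) = 8/7.
Single-dose peak C₀ = D/Vd = 288/12 = 24 μg/mL.
Steady-state peak Cmax,ss = C₀·R = 24 × 8/7 ≈ 27.429 μg/mL.
Steady-state trough Cmin,ss = Cmax,ss·f ≈ 27.429 × 0.125 ≈ 3.429 μg/mL.
Trough 3.4 μg/mL vs MEC 2 μg/mL: adequate.

3.4 μg/mL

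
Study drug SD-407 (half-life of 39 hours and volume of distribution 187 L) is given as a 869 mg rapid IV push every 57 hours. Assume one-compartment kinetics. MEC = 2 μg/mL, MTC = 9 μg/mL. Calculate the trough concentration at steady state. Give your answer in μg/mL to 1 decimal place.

2.6 μg/mL

k = ln2/t½ = ln2/39 ≈ 0.017773 h⁻¹; fraction remaining f = e^(−kτ) = e^(−0.017773×57) ≈ 0.3631.
Accumulation ratio R = 1/(1 − f) ≈ 1/0.6369 ≈ 1.5701.
Single-dose peak C₀ = D/Vd = 869/187 ≈ 4.647 μg/mL.
Cmax,ss = C₀/(1 − f) ≈ 4.647/0.6369 ≈ 7.296 μg/mL.
Steady-state trough Cmin,ss = Cmax,ss·f ≈ 7.296 × 0.3631 ≈ 2.649 μg/mL.
Trough 2.6 μg/mL vs MEC 2 μg/mL: adequate.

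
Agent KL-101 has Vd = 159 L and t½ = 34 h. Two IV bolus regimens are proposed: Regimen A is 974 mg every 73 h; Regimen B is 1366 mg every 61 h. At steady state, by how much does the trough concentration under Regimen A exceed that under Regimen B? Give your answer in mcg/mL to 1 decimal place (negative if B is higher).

-1.7 mcg/mL

Regimen A: f = (1/2)^(73/34) ≈ 0.2258; Cmin,ss = (974/159)·f/(1−f) ≈ 1.787 mcg/mL.
Regimen B: f = (1/2)^(61/34) ≈ 0.2883; Cmin,ss = (1366/159)·f/(1−f) ≈ 3.480 mcg/mL.
Difference ≈ 1.787 − 3.480 ≈ -1.693 mcg/mL.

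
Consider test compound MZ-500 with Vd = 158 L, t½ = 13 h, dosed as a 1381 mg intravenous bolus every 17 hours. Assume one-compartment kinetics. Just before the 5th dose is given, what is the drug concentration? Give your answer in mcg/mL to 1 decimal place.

5.8 mcg/mL

f = (1/2)^(τ/t½) = (1/2)^(17/13) ≈ 0.4040.
C₀ = D/Vd = 1381/158 ≈ 8.741 mcg/mL.
Before the 5th dose, 4 doses have been given. Superposition: Cmin = C₀·(f + f² + … + f^4).
≈ 8.741 × (0.4040 + 0.1632 + 0.0659 + 0.0266) ≈ 8.741 × 0.6597 ≈ 5.766 mcg/mL.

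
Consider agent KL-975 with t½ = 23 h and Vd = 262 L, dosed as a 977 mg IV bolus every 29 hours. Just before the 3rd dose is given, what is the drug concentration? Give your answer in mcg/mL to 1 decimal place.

f = (1/2)^(τ/t½) = (1/2)^(29/23) ≈ 0.4173.
C₀ = D/Vd = 977/262 ≈ 3.729 mcg/mL.
Before the 3rd dose, 2 doses have been given. Superposition: Cmin = C₀·(f + f²).
≈ 3.729 × (0.4173 + 0.1741) ≈ 3.729 × 0.5914 ≈ 2.205 mcg/mL.

2.2 mcg/mL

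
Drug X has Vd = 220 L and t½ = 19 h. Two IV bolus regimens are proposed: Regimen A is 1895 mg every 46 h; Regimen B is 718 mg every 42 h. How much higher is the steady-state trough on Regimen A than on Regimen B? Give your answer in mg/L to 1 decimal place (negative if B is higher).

Regimen A: f = (1/2)^(46/19) ≈ 0.1867; Cmin,ss = (1895/220)·f/(1−f) ≈ 1.977 mg/L.
Regimen B: f = (1/2)^(42/19) ≈ 0.2161; Cmin,ss = (718/220)·f/(1−f) ≈ 0.900 mg/L.
Difference ≈ 1.977 − 0.900 ≈ 1.077 mg/L.

1.1 mg/L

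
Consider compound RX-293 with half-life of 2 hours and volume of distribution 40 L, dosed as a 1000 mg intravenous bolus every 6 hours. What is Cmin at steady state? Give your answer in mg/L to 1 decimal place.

τ = 6 h = 3 half-lives, so f = (1/2)^3 = 0.125.
At steady state, R = 1/(1 − 0.125) = 8/7.
Single-dose peak C₀ = D/Vd = 1000/40 = 25 mg/L.
Steady-state peak Cmax,ss = C₀·R = 25 × 8/7 ≈ 28.571 mg/L.
Steady-state trough Cmin,ss = Cmax,ss·f ≈ 28.571 × 0.125 ≈ 3.571 mg/L.

3.6 mg/L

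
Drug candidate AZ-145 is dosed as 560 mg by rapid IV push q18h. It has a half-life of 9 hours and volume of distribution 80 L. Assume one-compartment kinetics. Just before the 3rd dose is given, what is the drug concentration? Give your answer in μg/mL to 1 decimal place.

2.2 μg/mL

f = (1/2)^(τ/t½) = (1/2)^(18/9) ≈ 0.2500.
C₀ = D/Vd = 560/80 ≈ 7.000 μg/mL.
Before the 3rd dose, 2 doses have been given. Superposition: Cmin = C₀·(f + f²).
≈ 7.000 × (0.2500 + 0.0625) ≈ 7.000 × 0.3125 ≈ 2.188 μg/mL.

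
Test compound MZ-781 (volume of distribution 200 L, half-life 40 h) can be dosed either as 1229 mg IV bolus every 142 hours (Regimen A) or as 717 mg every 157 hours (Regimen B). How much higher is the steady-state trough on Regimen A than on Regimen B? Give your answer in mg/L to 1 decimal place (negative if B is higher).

Regimen A: f = (1/2)^(142/40) ≈ 0.0854; Cmin,ss = (1229/200)·f/(1−f) ≈ 0.574 mg/L.
Regimen B: f = (1/2)^(157/40) ≈ 0.0658; Cmin,ss = (717/200)·f/(1−f) ≈ 0.253 mg/L.
Difference ≈ 0.574 − 0.253 ≈ 0.321 mg/L.

0.3 mg/L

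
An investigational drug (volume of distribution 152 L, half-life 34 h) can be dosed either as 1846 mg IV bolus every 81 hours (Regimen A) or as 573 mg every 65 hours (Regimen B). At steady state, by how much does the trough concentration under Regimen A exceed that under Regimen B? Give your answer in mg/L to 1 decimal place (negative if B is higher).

1.5 mg/L

Regimen A: f = (1/2)^(81/34) ≈ 0.1918; Cmin,ss = (1846/152)·f/(1−f) ≈ 2.882 mg/L.
Regimen B: f = (1/2)^(65/34) ≈ 0.2658; Cmin,ss = (573/152)·f/(1−f) ≈ 1.365 mg/L.
Difference ≈ 2.882 − 1.365 ≈ 1.517 mg/L.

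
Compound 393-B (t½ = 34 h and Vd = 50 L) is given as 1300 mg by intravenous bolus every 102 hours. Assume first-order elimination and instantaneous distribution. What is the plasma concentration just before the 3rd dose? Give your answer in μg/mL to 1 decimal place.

3.7 μg/mL

f = (1/2)^(τ/t½) = (1/2)^(102/34) ≈ 0.1250.
C₀ = D/Vd = 1300/50 ≈ 26.000 μg/mL.
Before the 3rd dose, 2 doses have been given. Superposition: Cmin = C₀·(f + f²).
≈ 26.000 × (0.1250 + 0.0156) ≈ 26.000 × 0.1406 ≈ 3.656 μg/mL.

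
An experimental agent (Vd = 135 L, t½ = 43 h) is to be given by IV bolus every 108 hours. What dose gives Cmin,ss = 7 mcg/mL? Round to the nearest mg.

4444 mg

τ/t½ = 108/43 ≈ 2.5116, so f = (1/2)^(108/43) ≈ 0.175358.
Cmin,ss = (D/Vd)·f/(1−f), so D = Cmin,ss·Vd·(1−f)/f.
D = 7 × 135 × (1−f)/f ≈ 7 × 135 × 4.70262 ≈ 4443.98 mg.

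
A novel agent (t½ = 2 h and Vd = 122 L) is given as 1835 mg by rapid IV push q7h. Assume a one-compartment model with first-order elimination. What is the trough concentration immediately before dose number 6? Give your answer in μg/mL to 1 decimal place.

1.5 μg/mL

f = (1/2)^(τ/t½) = (1/2)^(7/2) ≈ 0.0884.
C₀ = D/Vd = 1835/122 ≈ 15.041 μg/mL.
Before the 6th dose, 5 doses have been given. Superposition: Cmin = C₀·(f + f² + … + f^5).
≈ 15.041 × (0.0884 + 0.0078 + 0.0007 + 0.0001 + 0.0000) ≈ 15.041 × 0.0970 ≈ 1.459 μg/mL.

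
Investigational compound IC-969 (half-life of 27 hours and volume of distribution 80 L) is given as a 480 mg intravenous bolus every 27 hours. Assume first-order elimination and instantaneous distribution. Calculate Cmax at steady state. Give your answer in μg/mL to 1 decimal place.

τ = 27 h = 1 half-life, so f = (1/2)^1 = 0.5.
At steady state, R = 1/(1 − 0.5) = 2/1.
Single-dose peak C₀ = D/Vd = 480/80 = 6 μg/mL.
Steady-state peak Cmax,ss = C₀·R = 6 × 2/1 ≈ 12.000 μg/mL.

12.0 μg/mL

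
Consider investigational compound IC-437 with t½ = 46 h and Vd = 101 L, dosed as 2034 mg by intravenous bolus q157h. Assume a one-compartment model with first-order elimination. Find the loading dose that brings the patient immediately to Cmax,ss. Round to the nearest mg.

f = (1/2)^(157/46) ≈ 0.093880; accumulation ratio R = 1/(1−f) ≈ 1.10361.
Loading dose to hit Cmax,ss on first dose: D_load = D_maint·R ≈ 2034 × 1.10361 ≈ 2244.74 mg.

2245 mg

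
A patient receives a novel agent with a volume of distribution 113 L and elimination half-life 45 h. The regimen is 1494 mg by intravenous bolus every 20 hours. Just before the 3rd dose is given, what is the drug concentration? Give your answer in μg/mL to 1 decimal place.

f = (1/2)^(τ/t½) = (1/2)^(20/45) ≈ 0.7349.
C₀ = D/Vd = 1494/113 ≈ 13.221 μg/mL.
Before the 3rd dose, 2 doses have been given. Superposition: Cmin = C₀·(f + f²).
≈ 13.221 × (0.7349 + 0.5401) ≈ 13.221 × 1.2750 ≈ 16.857 μg/mL.

16.9 μg/mL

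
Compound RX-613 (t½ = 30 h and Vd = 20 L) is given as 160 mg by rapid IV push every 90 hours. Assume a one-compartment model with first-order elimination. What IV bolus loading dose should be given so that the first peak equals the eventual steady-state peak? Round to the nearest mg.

183 mg

f = (1/2)^(90/30) ≈ 0.125000; accumulation ratio R = 1/(1−f) ≈ 1.14286.
Loading dose to hit Cmax,ss on first dose: D_load = D_maint·R ≈ 160 × 1.14286 ≈ 182.86 mg.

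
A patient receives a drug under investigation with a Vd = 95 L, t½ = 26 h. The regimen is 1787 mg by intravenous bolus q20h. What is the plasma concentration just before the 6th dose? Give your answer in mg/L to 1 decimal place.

f = (1/2)^(τ/t½) = (1/2)^(20/26) ≈ 0.5867.
C₀ = D/Vd = 1787/95 ≈ 18.811 mg/L.
Before the 6th dose, 5 doses have been given. Superposition: Cmin = C₀·(f + f² + … + f^5).
≈ 18.811 × (0.5867 + 0.3442 + 0.2020 + 0.1185 + 0.0695) ≈ 18.811 × 1.3209 ≈ 24.847 mg/L.

24.8 mg/L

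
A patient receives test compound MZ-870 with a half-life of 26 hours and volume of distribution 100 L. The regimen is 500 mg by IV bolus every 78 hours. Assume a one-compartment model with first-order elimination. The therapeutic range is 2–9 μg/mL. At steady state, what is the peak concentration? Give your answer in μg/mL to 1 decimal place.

5.7 μg/mL

The dosing interval is 3 half-lives, so f = 2^(−3) = 0.125.
Accumulation ratio R = 1/(1 − f) = 1/0.875 = 8/7.
Single-dose peak C₀ = D/Vd = 500/100 = 5 μg/mL.
Steady-state peak Cmax,ss = C₀·R = 5 × 8/7 ≈ 5.714 μg/mL.
Peak 5.7 μg/mL vs MTC 9 μg/mL: below toxic threshold.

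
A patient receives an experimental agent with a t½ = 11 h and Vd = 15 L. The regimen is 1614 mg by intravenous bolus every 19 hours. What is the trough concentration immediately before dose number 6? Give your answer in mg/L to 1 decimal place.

46.4 mg/L

f = (1/2)^(τ/t½) = (1/2)^(19/11) ≈ 0.3020.
C₀ = D/Vd = 1614/15 ≈ 107.600 mg/L.
Before the 6th dose, 5 doses have been given. Superposition: Cmin = C₀·(f + f² + … + f^5).
≈ 107.600 × (0.3020 + 0.0912 + 0.0275 + 0.0083 + 0.0025) ≈ 107.600 × 0.4315 ≈ 46.429 mg/L.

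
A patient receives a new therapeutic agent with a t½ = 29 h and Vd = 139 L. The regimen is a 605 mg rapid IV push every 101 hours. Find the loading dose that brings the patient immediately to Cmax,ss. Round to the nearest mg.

f = (1/2)^(101/29) ≈ 0.089451; accumulation ratio R = 1/(1−f) ≈ 1.09824.
Loading dose to hit Cmax,ss on first dose: D_load = D_maint·R ≈ 605 × 1.09824 ≈ 664.44 mg.

664 mg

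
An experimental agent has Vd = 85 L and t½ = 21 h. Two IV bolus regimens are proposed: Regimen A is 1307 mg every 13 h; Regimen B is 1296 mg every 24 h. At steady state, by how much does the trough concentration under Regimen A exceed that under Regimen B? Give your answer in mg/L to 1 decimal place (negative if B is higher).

Regimen A: f = (1/2)^(13/21) ≈ 0.6511; Cmin,ss = (1307/85)·f/(1−f) ≈ 28.695 mg/L.
Regimen B: f = (1/2)^(24/21) ≈ 0.4529; Cmin,ss = (1296/85)·f/(1−f) ≈ 12.622 mg/L.
Difference ≈ 28.695 − 12.622 ≈ 16.073 mg/L.

16.1 mg/L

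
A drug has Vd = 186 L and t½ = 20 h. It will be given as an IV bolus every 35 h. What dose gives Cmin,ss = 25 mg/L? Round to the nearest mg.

10991 mg

τ/t½ = 35/20 ≈ 1.75, so f = (1/2)^(35/20) ≈ 0.297302.
Cmin,ss = (D/Vd)·f/(1−f), so D = Cmin,ss·Vd·(1−f)/f.
D = 25 × 186 × (1−f)/f ≈ 25 × 186 × 2.36358 ≈ 10990.65 mg.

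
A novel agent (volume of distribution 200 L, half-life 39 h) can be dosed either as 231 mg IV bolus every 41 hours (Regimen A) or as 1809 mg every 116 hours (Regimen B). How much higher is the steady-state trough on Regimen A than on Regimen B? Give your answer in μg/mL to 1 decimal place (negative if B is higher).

Regimen A: f = (1/2)^(41/39) ≈ 0.4825; Cmin,ss = (231/200)·f/(1−f) ≈ 1.077 μg/mL.
Regimen B: f = (1/2)^(116/39) ≈ 0.1272; Cmin,ss = (1809/200)·f/(1−f) ≈ 1.318 μg/mL.
Difference ≈ 1.077 − 1.318 ≈ -0.241 μg/mL.

-0.2 μg/mL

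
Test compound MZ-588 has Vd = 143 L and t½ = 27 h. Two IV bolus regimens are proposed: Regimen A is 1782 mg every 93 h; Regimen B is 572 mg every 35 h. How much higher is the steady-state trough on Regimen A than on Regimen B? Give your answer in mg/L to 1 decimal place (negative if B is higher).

-1.5 mg/L

Regimen A: f = (1/2)^(93/27) ≈ 0.0919; Cmin,ss = (1782/143)·f/(1−f) ≈ 1.261 mg/L.
Regimen B: f = (1/2)^(35/27) ≈ 0.4072; Cmin,ss = (572/143)·f/(1−f) ≈ 2.748 mg/L.
Difference ≈ 1.261 − 2.748 ≈ -1.487 mg/L.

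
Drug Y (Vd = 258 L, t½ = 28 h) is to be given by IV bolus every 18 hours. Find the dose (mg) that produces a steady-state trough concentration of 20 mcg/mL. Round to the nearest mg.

2897 mg

τ/t½ = 18/28 ≈ 0.64286, so f = (1/2)^(18/28) ≈ 0.640443.
Cmin,ss = (D/Vd)·f/(1−f), so D = Cmin,ss·Vd·(1−f)/f.
D = 20 × 258 × (1−f)/f ≈ 20 × 258 × 0.56142 ≈ 2896.93 mg.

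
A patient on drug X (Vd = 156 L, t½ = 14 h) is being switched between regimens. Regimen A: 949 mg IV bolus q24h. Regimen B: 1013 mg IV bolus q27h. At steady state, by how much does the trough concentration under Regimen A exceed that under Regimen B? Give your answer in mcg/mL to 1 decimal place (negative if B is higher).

0.4 mcg/mL

Regimen A: f = (1/2)^(24/14) ≈ 0.3048; Cmin,ss = (949/156)·f/(1−f) ≈ 2.667 mcg/mL.
Regimen B: f = (1/2)^(27/14) ≈ 0.2627; Cmin,ss = (1013/156)·f/(1−f) ≈ 2.314 mcg/mL.
Difference ≈ 2.667 − 2.314 ≈ 0.353 mcg/mL.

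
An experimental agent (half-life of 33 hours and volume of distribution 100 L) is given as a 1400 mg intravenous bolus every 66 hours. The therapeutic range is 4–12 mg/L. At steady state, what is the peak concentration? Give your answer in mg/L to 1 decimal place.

18.7 mg/L

τ = 66 h = 2 half-lives, so f = (1/2)^2 = 0.25.
At steady state, R = 1/(1 − 0.25) = 4/3.
Single-dose peak C₀ = D/Vd = 1400/100 = 14 mg/L.
Steady-state peak Cmax,ss = C₀·R = 14 × 4/3 ≈ 18.667 mg/L.
Peak 18.7 mg/L vs MTC 12 mg/L: exceeds toxic threshold.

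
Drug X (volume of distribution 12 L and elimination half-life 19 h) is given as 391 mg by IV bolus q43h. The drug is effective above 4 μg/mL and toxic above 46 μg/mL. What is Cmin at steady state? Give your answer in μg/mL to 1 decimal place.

Over one 43-h interval, 43/19 ≈ 2.2632 half-lives elapse, leaving f ≈ 0.2083 of each dose.
At steady state, accumulation factor R = 1/(1 − e^(−kτ)) ≈ 1.2631.
Single-dose peak C₀ = D/Vd = 391/12 ≈ 32.583 μg/mL.
Cmax,ss = C₀/(1 − f) ≈ 32.583/0.7917 ≈ 41.156 μg/mL.
Steady-state trough Cmin,ss = Cmax,ss·f ≈ 41.156 × 0.2083 ≈ 8.573 μg/mL.
Trough 8.6 μg/mL vs MEC 4 μg/mL: adequate.

8.6 μg/mL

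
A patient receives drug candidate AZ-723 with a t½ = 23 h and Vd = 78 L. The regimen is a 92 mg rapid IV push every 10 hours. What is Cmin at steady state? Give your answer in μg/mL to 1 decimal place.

τ/t½ = 10/23 ≈ 0.43478, so fraction remaining f = (1/2)^(10/23) ≈ 0.7398.
Each bolus raises the concentration by D/Vd = 92/78 ≈ 1.179 μg/mL.
Steady-state trough Cmin,ss = C₀·f/(1−f) ≈ 1.179 × 0.7398/0.2602 ≈ 3.352 μg/mL.

3.4 μg/mL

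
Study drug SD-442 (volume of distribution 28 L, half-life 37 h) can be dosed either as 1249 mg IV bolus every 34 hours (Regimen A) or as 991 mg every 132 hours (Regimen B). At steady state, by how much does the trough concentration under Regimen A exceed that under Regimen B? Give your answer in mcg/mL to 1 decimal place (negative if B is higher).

Regimen A: f = (1/2)^(34/37) ≈ 0.5289; Cmin,ss = (1249/28)·f/(1−f) ≈ 50.080 mcg/mL.
Regimen B: f = (1/2)^(132/37) ≈ 0.0843; Cmin,ss = (991/28)·f/(1−f) ≈ 3.258 mcg/mL.
Difference ≈ 50.080 − 3.258 ≈ 46.822 mcg/mL.

46.8 mcg/mL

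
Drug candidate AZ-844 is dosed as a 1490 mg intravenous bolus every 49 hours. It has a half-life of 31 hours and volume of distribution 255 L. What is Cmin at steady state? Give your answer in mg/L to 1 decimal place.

2.9 mg/L

Over one 49-h interval, 49/31 ≈ 1.5806 half-lives elapse, leaving f ≈ 0.3343 of each dose.
At steady state, accumulation factor R = 1/(1 − e^(−kτ)) ≈ 1.5022.
Each bolus raises the concentration by D/Vd = 1490/255 ≈ 5.843 mg/L.
Steady-state peak Cmax,ss = C₀·R ≈ 5.843 × 1.5022 ≈ 8.777 mg/L.
One interval later, Cmin,ss = Cmax,ss·e^(−kτ) ≈ 8.777 × 0.3343 ≈ 2.934 mg/L.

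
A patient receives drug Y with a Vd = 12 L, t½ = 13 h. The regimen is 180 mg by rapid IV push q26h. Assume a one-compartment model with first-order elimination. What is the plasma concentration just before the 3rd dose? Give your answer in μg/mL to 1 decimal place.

f = (1/2)^(τ/t½) = (1/2)^(26/13) ≈ 0.2500.
C₀ = D/Vd = 180/12 ≈ 15.000 μg/mL.
Before the 3rd dose, 2 doses have been given. Superposition: Cmin = C₀·(f + f²).
≈ 15.000 × (0.2500 + 0.0625) ≈ 15.000 × 0.3125 ≈ 4.688 μg/mL.

4.7 μg/mL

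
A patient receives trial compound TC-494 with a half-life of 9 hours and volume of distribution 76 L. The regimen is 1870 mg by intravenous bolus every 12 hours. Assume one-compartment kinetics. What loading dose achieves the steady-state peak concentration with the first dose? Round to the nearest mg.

3100 mg

f = (1/2)^(12/9) ≈ 0.396850; accumulation ratio R = 1/(1−f) ≈ 1.65796.
Loading dose to hit Cmax,ss on first dose: D_load = D_maint·R ≈ 1870 × 1.65796 ≈ 3100.39 mg.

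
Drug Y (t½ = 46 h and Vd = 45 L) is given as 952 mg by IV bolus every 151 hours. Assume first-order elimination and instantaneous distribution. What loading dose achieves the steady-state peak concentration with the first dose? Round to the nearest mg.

f = (1/2)^(151/46) ≈ 0.102763; accumulation ratio R = 1/(1−f) ≈ 1.11453.
Loading dose to hit Cmax,ss on first dose: D_load = D_maint·R ≈ 952 × 1.11453 ≈ 1061.03 mg.

1061 mg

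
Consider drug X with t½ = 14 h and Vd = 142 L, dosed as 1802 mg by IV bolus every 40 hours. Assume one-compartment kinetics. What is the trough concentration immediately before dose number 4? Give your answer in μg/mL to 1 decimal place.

2.0 μg/mL

f = (1/2)^(τ/t½) = (1/2)^(40/14) ≈ 0.1380.
C₀ = D/Vd = 1802/142 ≈ 12.690 μg/mL.
Before the 4th dose, 3 doses have been given. Superposition: Cmin = C₀·(f + f² + … + f^3).
≈ 12.690 × (0.1380 + 0.0190 + 0.0026) ≈ 12.690 × 0.1596 ≈ 2.025 μg/mL.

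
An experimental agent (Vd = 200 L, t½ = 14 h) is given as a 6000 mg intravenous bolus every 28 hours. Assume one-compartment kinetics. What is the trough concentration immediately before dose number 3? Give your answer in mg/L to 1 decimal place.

f = (1/2)^(τ/t½) = (1/2)^(28/14) ≈ 0.2500.
C₀ = D/Vd = 6000/200 ≈ 30.000 mg/L.
Before the 3rd dose, 2 doses have been given. Superposition: Cmin = C₀·(f + f²).
≈ 30.000 × (0.2500 + 0.0625) ≈ 30.000 × 0.3125 ≈ 9.375 mg/L.

9.4 mg/L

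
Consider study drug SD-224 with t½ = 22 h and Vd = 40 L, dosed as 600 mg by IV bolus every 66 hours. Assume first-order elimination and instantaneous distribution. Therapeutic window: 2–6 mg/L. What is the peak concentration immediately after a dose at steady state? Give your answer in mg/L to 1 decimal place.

17.1 mg/L

The dosing interval is 3 half-lives, so f = 2^(−3) = 0.125.
Accumulation ratio R = 1/(1 − f) = 1/0.875 = 8/7.
Single-dose peak C₀ = D/Vd = 600/40 = 15 mg/L.
Steady-state peak Cmax,ss = C₀·R = 15 × 8/7 ≈ 17.143 mg/L.
Peak 17.1 mg/L vs MTC 6 mg/L: exceeds toxic threshold.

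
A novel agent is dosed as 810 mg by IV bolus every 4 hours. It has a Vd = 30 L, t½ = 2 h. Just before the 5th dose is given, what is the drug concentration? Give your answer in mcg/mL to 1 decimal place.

f = (1/2)^(τ/t½) = (1/2)^(4/2) ≈ 0.2500.
C₀ = D/Vd = 810/30 ≈ 27.000 mcg/mL.
Before the 5th dose, 4 doses have been given. Superposition: Cmin = C₀·(f + f² + … + f^4).
≈ 27.000 × (0.2500 + 0.0625 + 0.0156 + 0.0039) ≈ 27.000 × 0.3320 ≈ 8.964 mcg/mL.

9.0 mcg/mL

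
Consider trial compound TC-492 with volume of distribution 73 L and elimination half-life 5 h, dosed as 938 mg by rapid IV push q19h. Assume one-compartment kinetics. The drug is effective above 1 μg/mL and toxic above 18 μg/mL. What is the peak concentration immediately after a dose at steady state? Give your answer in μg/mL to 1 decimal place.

τ/t½ = 19/5 ≈ 3.8, so fraction remaining f = (1/2)^(19/5) ≈ 0.0718.
Accumulation ratio R = 1/(1 − f) ≈ 1/0.9282 ≈ 1.0774.
Single-dose peak C₀ = D/Vd = 938/73 ≈ 12.849 μg/mL.
Cmax,ss = C₀/(1 − f) ≈ 12.849/0.9282 ≈ 13.843 μg/mL.
Peak 13.8 μg/mL vs MTC 18 μg/mL: below toxic threshold.

13.8 μg/mL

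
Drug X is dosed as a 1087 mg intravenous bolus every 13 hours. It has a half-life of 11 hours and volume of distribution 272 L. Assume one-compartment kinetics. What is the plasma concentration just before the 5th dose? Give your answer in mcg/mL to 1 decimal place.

f = (1/2)^(τ/t½) = (1/2)^(13/11) ≈ 0.4408.
C₀ = D/Vd = 1087/272 ≈ 3.996 mcg/mL.
Before the 5th dose, 4 doses have been given. Superposition: Cmin = C₀·(f + f² + … + f^4).
≈ 3.996 × (0.4408 + 0.1943 + 0.0856 + 0.0378) ≈ 3.996 × 0.7585 ≈ 3.031 mcg/mL.

3.0 mcg/mL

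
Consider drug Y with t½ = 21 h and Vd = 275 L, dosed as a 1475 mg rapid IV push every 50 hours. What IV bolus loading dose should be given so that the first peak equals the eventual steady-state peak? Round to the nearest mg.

1825 mg

f = (1/2)^(50/21) ≈ 0.191983; accumulation ratio R = 1/(1−f) ≈ 1.23760.
Loading dose to hit Cmax,ss on first dose: D_load = D_maint·R ≈ 1475 × 1.23760 ≈ 1825.46 mg.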